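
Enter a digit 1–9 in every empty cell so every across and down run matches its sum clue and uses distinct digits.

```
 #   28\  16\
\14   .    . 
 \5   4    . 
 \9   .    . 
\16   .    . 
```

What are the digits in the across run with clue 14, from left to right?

16 in 2 cells must be {7,9}.
R2C2 = 5 − 4 = 1 completes the 5 across.
Nothing is forced directly, so branch on R4C2, whose candidates are 7 or 9. If R4C2 = 9: then R1C2 would have to be in {5,6,8,9} for the 14 across but in {2,4} for the 16 down — contradiction. So R4C2 = 7.
R4C1 = 16 − 7 = 9 completes the 16 across.
Given what's placed, R1C1 must be 8 to fit the 14 across and 28 down.
R1C2 = 14 − 8 = 6 completes the 14 across.
R3C1 = 28 − 21 = 7 completes the 28 down.
R3C2 = 9 − 7 = 2 completes the 9 across.

8 6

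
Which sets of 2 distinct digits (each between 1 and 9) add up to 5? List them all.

2 distinct digits from 1–9 sum between 3 and 17.

{1,4}; {2,3}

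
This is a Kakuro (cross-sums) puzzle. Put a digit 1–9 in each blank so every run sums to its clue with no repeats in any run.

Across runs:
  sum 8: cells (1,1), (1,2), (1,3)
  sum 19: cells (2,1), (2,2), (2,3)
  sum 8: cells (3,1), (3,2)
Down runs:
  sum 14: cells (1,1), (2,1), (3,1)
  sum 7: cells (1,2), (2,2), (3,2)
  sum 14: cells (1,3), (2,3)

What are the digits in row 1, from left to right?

7 in 3 cells must be {1,2,4}.
Only 5 fits (1,3) under both its across sum 8 and down sum 14.
(2,3) = 14 − 5 = 9 completes the 14 down.
Nothing is forced directly, so branch on (2,2), whose candidates are 2 or 4. If (2,2) = 2: that forces (1,2) = 1, (2,1) = 8, after which (3,2) would have to be in {1,2,3,5,6,7} for the 8 across but in {4} for the 7 down — contradiction. So (2,2) = 4.
(2,1) = 19 − 13 = 6 completes the 19 across.
(1,1) = 1: the only remaining digit allowed by both the 8 across and the 14 down.
(1,2) = 8 − 6 = 2 completes the 8 across.

1 2 5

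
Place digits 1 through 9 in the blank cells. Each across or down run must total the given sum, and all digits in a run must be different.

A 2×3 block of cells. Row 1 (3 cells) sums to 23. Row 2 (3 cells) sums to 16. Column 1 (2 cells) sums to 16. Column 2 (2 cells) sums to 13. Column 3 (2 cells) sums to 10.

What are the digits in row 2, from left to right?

7 5 4

23 in 3 cells must be {6,8,9}; 16 in 2 cells must be {7,9}.
The 23 across and the 16 down share only 9, so (1,1) = 9.
(2,1) = 16 − 9 = 7 completes the 16 down.
Nothing is forced directly, so branch on (1,2), whose candidates are 6 or 8. If (1,2) = 6: that forces (1,3) = 8, after which (2,2) would have to be in {1,3,4,5,6,8} for the 16 across but in {7} for the 13 down — contradiction. So (1,2) = 8.
(1,3) = 23 − 17 = 6 completes the 23 across.
(2,2) = 13 − 8 = 5 completes the 13 down.
(2,3) = 16 − 12 = 4 completes the 16 across.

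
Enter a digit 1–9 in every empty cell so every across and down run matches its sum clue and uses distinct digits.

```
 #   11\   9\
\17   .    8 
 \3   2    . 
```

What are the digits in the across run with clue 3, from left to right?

17 in 2 cells must be {8,9}; 3 in 2 cells must be {1,2}.
R1C1 = 17 − 8 = 9 completes the 17 across.
R2C2 = 3 − 2 = 1 completes the 3 across.

2 1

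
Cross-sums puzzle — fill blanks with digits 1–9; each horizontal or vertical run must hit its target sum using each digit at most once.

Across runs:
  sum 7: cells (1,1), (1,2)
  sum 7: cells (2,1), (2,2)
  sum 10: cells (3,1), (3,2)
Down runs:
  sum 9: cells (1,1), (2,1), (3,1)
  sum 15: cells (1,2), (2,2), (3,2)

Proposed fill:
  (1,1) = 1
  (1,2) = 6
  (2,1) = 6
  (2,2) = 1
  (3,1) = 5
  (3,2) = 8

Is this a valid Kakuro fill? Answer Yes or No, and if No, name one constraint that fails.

No — the across run (3,1)–(3,2) sums to 13, not 10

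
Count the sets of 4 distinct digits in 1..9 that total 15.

6

4 distinct digits from 1–9 sum between 10 and 30.
Enumerating: {1,2,3,9}, {1,2,4,8}, {1,2,5,7}, {1,3,4,7}, {1,3,5,6}, {2,3,4,6}.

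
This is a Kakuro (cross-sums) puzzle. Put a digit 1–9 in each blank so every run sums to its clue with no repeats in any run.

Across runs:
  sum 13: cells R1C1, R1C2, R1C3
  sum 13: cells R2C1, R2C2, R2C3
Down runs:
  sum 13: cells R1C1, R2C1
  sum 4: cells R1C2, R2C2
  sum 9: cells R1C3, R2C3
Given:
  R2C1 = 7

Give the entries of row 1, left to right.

6 3 4

4 in 2 cells must be {1,3}.
R1C1 = 13 − 7 = 6 completes the 13 down.
Given what's placed, R1C2 must be 3 to fit the 13 across and 4 down.
R1C3 = 13 − 9 = 4 completes the 13 across.
R2C2 = 4 − 3 = 1 completes the 4 down.
R2C3 = 13 − 8 = 5 completes the 13 across.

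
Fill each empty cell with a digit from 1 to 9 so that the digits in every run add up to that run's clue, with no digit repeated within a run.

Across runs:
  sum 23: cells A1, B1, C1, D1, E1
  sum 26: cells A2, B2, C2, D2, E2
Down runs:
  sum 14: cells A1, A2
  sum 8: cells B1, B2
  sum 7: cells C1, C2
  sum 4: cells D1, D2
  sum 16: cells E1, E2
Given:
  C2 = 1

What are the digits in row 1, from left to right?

4 in 2 cells must be {1,3}; 16 in 2 cells must be {7,9}.
C1 = 7 − 1 = 6 completes the 7 down.
Given what's placed, D2 must be 3 to fit the 26 across and 4 down.
D1 = 4 − 3 = 1 completes the 4 down.
Nothing is forced directly, so branch on E1, whose candidates are 7 or 9. If E1 = 7: that forces A1 = 5, after which B1 would have to be in {4} for the 23 across but in {1,2,3,5,6,7} for the 8 down — contradiction. So E1 = 9.
Given what's placed, A1 must be 5 to fit the 23 across and 14 down.
B1 = 23 − 21 = 2 completes the 23 across.

5, 2, 6, 1, 9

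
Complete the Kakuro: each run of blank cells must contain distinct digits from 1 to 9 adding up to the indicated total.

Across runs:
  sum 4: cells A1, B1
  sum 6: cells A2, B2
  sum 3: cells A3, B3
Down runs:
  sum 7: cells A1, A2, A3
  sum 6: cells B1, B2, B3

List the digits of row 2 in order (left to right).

4 in 2 cells must be {1,3}; 3 in 2 cells must be {1,2}; 7 in 3 cells must be {1,2,4}.
The 4 across and the 7 down share only 1, so A1 = 1.
B1 = 4 − 1 = 3 completes the 4 across.
Given what's placed, A3 must be 2 to fit the 3 across and 7 down.
B3 = 3 − 2 = 1 completes the 3 across.
A2 = 7 − 3 = 4 completes the 7 down.
B2 = 6 − 4 = 2 completes the 6 across.

4 2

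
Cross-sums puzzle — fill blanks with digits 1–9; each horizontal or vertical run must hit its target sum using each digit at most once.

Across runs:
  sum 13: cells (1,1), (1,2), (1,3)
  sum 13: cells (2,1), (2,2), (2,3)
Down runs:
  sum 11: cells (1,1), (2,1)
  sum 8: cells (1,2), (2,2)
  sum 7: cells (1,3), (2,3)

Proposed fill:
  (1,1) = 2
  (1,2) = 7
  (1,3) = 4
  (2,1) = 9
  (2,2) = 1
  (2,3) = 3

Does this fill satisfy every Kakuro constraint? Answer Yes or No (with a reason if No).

Across: 2+7+4=13; 9+1+3=13. Down: 2+9=11; 7+1=8; 4+3=7. No digit repeats within any run.

Yes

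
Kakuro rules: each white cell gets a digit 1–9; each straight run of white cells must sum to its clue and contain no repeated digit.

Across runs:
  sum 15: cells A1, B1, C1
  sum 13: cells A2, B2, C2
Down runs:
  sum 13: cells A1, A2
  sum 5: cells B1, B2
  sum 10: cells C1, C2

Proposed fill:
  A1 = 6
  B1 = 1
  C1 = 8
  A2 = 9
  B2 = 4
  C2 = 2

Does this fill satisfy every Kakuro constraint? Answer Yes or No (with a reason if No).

No — the down run A1–A2 sums to 15, not 13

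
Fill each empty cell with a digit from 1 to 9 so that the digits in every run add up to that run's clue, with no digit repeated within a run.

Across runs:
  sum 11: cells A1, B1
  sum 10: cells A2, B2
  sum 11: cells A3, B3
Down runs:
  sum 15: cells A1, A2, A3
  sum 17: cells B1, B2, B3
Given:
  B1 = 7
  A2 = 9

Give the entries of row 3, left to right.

A1 = 11 − 7 = 4 completes the 11 across.
B2 = 10 − 9 = 1 completes the 10 across.
A3 = 15 − 13 = 2 completes the 15 down.
B3 = 11 − 2 = 9 completes the 11 across.

2 9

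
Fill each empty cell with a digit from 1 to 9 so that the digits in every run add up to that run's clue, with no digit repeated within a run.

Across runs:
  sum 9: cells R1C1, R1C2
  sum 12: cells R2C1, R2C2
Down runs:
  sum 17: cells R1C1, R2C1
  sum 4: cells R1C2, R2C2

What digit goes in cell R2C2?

3

17 in 2 cells must be {8,9}; 4 in 2 cells must be {1,3}.
The 9 across and the 17 down share only 8, so R1C1 = 8.
R1C2 = 9 − 8 = 1 completes the 9 across.
R2C1 = 17 − 8 = 9 completes the 17 down.
R2C2 = 12 − 9 = 3 completes the 12 across.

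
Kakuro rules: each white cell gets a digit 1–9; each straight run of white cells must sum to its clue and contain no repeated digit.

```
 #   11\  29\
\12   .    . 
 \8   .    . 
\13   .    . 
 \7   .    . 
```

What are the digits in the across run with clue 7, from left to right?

2, 5

11 in 4 cells must be {1,2,3,5}; 29 in 4 cells must be {5,7,8,9}.
Only 5 fits R3C1 under both its across sum 13 and down sum 11.
R3C2 = 13 − 5 = 8 completes the 13 across.
Given what's placed, R4C2 must be 5 to fit the 7 across and 29 down.
R1C1 = 3: the only remaining digit allowed by both the 12 across and the 11 down.
R1C2 = 12 − 3 = 9 completes the 12 across.
R2C2 = 29 − 22 = 7 completes the 29 down.
R4C1 = 7 − 5 = 2 completes the 7 across.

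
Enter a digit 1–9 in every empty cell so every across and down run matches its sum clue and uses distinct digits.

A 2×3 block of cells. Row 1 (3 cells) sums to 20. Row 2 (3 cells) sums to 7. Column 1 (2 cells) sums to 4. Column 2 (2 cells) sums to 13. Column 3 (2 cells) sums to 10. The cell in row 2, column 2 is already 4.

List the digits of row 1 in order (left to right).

7 in 3 cells must be {1,2,4}; 4 in 2 cells must be {1,3}.
The 20 across and the 4 down share only 3, so (1,1) = 3.
(1,2) = 13 − 4 = 9 completes the 13 down.
(1,3) = 20 − 12 = 8 completes the 20 across.
(2,1) = 4 − 3 = 1 completes the 4 down.
(2,3) = 7 − 5 = 2 completes the 7 across.

3, 9, 8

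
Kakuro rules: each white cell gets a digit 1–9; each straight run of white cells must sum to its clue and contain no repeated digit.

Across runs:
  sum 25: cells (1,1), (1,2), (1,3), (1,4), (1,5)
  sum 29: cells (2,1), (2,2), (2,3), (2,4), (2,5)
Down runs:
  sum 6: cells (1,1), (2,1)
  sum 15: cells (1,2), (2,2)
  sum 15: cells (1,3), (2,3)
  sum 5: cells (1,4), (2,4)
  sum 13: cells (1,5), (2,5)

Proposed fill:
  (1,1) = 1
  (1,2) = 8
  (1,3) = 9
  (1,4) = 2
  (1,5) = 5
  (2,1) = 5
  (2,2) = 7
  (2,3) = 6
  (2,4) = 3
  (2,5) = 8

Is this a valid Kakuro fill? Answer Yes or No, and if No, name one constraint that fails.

Yes

Across: 1+8+9+2+5=25; 5+7+6+3+8=29. Down: 1+5=6; 8+7=15; 9+6=15; 2+3=5; 5+8=13. No digit repeats within any run.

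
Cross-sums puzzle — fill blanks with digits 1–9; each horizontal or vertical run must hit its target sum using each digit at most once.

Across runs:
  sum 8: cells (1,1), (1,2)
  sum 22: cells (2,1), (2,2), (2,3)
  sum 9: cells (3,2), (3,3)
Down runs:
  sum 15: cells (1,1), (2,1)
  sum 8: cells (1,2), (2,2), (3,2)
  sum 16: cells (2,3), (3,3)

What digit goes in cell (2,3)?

16 in 2 cells must be {7,9}.
The 22 across and the 8 down share only 5, so (2,2) = 5.
(2,3) = 9: the only remaining digit allowed by both the 22 across and the 16 down.
(3,3) = 16 − 9 = 7 completes the 16 down.
(2,1) = 22 − 14 = 8 completes the 22 across.
(3,2) = 9 − 7 = 2 completes the 9 across.
(1,1) = 15 − 8 = 7 completes the 15 down.
(1,2) = 8 − 7 = 1 completes the 8 across.

9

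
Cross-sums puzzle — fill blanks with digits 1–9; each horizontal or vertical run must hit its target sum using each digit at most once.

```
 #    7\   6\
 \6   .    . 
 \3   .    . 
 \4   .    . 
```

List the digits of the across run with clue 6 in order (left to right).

4 2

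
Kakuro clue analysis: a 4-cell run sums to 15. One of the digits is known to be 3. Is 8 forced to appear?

No

Counterexample: {1,2,3,9} sums to 15 under that restriction without using 8.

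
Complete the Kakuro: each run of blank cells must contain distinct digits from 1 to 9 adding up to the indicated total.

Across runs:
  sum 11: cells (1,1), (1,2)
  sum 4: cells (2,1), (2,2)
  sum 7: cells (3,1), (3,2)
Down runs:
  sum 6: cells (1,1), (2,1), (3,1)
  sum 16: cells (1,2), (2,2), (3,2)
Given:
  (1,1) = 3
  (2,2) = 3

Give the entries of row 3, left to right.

4 in 2 cells must be {1,3}; 6 in 3 cells must be {1,2,3}.
(1,2) = 11 − 3 = 8 completes the 11 across.
(2,1) = 4 − 3 = 1 completes the 4 across.
(3,1) = 6 − 4 = 2 completes the 6 down.
(3,2) = 7 − 2 = 5 completes the 7 across.

2 5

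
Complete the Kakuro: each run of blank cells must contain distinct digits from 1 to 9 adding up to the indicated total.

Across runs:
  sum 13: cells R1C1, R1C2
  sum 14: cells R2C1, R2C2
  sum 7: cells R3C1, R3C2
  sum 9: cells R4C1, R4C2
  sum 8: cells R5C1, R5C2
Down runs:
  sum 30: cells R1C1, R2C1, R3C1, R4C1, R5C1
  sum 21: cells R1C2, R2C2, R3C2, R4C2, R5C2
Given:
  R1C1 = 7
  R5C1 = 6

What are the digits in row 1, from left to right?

R1C2 = 13 − 7 = 6 completes the 13 across.
R5C2 = 8 − 6 = 2 completes the 8 across.
Nothing is forced directly, so branch on R3C1, whose candidates are 3 or 4 or 5. If R3C1 = 3: that forces R3C2 = 4, R4C1 = 5, after which R4C2 would have to be in {4} for the 9 across but in {1,8} for the 21 down — contradiction. If R3C1 = 5: then R3C2 would have to be in {2} for the 7 across but in {1,3,4,5,7,8,9} for the 21 down — contradiction. So R3C1 = 4.
R3C2 = 7 − 4 = 3 completes the 7 across.
R4C2 = 1: the only remaining digit allowed by both the 9 across and the 21 down.
R2C2 = 21 − 12 = 9 completes the 21 down.
R4C1 = 9 − 1 = 8 completes the 9 across.
R2C1 = 14 − 9 = 5 completes the 14 across.

7 6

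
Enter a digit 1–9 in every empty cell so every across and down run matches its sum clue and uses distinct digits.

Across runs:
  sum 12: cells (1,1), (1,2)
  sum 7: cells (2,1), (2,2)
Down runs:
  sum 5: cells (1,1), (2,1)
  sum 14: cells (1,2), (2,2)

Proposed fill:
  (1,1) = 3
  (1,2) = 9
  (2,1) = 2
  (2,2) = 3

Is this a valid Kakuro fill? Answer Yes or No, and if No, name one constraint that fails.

No — the down run (1,2)–(2,2) sums to 12, not 14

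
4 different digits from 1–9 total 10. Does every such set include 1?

Yes

The only way to make 10 from 4 distinct digits is {1,2,3,4}, which contains 1.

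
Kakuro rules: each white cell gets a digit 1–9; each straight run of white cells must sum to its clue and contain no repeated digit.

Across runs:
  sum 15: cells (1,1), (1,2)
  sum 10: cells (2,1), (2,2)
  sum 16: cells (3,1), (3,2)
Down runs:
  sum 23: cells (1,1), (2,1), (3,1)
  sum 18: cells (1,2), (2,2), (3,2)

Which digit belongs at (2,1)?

8

16 in 2 cells must be {7,9}; 23 in 3 cells must be {6,8,9}.
The 16 across and the 23 down share only 9, so (3,1) = 9.
(3,2) = 16 − 9 = 7 completes the 16 across.
Nothing is forced directly, so branch on (1,1), whose candidates are 6 or 8. If (1,1) = 8: then (1,2) would have to be in {7} for the 15 across but in {2,3,5,6,8,9} for the 18 down — contradiction. So (1,1) = 6.
(1,2) = 15 − 6 = 9 completes the 15 across.
(2,1) = 23 − 15 = 8 completes the 23 down.
(2,2) = 10 − 8 = 2 completes the 10 across.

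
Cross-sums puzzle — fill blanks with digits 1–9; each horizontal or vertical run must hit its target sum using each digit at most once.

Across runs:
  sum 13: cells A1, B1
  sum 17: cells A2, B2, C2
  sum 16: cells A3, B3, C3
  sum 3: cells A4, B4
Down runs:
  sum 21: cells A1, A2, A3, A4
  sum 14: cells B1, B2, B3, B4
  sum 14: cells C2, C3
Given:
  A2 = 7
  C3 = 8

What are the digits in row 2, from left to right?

3 in 2 cells must be {1,2}.
C2 = 14 − 8 = 6 completes the 14 down.
B2 = 17 − 13 = 4 completes the 17 across.

7 4 6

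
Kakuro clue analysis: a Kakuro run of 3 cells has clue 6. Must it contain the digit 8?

The only way to make 6 from 3 distinct digits is {1,2,3}, which does not contain 8.

No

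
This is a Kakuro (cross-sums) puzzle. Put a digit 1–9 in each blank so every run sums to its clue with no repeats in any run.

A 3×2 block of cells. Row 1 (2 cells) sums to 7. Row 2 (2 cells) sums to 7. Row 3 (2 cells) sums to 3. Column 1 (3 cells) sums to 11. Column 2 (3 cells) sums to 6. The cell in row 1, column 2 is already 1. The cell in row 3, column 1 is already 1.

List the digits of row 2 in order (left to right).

4, 3

3 in 2 cells must be {1,2}; 6 in 3 cells must be {1,2,3}.
(1,1) = 7 − 1 = 6 completes the 7 across.
(2,1) = 11 − 7 = 4 completes the 11 down.
(2,2) = 7 − 4 = 3 completes the 7 across.
(3,2) = 3 − 1 = 2 completes the 3 across.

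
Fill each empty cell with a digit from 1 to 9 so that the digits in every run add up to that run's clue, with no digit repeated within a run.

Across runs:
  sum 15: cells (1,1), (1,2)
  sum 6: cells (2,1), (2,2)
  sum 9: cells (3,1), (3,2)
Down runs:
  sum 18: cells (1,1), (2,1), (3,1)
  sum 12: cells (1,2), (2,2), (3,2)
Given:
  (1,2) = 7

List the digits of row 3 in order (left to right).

6 3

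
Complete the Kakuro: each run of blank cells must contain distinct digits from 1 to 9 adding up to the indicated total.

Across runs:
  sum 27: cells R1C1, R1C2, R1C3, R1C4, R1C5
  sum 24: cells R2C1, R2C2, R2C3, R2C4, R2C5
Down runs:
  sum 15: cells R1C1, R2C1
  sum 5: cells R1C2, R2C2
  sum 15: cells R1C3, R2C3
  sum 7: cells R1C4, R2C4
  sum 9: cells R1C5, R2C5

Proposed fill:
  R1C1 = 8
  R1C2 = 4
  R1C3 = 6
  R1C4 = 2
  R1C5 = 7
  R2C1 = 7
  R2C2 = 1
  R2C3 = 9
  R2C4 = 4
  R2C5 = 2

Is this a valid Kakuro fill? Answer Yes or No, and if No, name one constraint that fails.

No — the across run R2C1–R2C5 sums to 23, not 24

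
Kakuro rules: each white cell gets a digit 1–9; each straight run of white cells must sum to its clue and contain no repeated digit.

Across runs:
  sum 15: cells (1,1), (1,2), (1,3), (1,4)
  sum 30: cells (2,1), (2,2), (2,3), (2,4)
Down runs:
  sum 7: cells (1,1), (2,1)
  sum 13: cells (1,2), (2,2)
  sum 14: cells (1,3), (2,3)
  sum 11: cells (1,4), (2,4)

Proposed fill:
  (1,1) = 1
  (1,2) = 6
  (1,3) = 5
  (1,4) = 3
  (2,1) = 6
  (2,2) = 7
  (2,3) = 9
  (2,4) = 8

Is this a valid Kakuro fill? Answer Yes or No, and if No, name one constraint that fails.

Yes

Across: 1+6+5+3=15; 6+7+9+8=30. Down: 1+6=7; 6+7=13; 5+9=14; 3+8=11. No digit repeats within any run.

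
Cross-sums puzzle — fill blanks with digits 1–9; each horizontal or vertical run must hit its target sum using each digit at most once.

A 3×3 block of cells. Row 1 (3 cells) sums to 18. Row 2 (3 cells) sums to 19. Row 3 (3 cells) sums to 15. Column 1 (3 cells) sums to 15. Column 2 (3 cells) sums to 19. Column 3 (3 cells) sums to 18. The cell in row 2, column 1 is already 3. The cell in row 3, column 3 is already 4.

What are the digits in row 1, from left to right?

4, 9, 5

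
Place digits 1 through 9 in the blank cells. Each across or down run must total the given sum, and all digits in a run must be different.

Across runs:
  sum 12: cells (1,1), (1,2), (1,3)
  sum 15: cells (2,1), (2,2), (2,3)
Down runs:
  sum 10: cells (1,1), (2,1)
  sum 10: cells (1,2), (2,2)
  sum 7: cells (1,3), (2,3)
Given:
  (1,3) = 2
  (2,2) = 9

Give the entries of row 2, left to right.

1, 9, 5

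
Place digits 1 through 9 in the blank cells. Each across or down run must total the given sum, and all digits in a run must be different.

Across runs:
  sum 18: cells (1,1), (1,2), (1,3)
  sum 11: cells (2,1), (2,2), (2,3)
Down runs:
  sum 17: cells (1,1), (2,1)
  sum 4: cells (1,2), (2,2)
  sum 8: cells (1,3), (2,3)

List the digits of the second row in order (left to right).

17 in 2 cells must be {8,9}; 4 in 2 cells must be {1,3}.
The 11 across and the 17 down share only 8, so (2,1) = 8.
Given what's placed, (2,2) must be 1 to fit the 11 across and 4 down.
(2,3) = 11 − 9 = 2 completes the 11 across.
(1,1) = 17 − 8 = 9 completes the 17 down.
(1,2) = 4 − 1 = 3 completes the 4 down.
(1,3) = 18 − 12 = 6 completes the 18 across.

8, 1, 2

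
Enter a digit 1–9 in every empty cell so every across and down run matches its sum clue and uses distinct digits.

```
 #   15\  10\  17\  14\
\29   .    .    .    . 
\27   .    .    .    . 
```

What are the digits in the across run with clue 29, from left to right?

8 7 9 5

29 in 4 cells must be {5,7,8,9}; 17 in 2 cells must be {8,9}.
Nothing is forced directly, so branch on R1C2, whose candidates are 7 or 8 or 9. If R1C2 = 8: that forces R1C3 = 9, R1C4 = 5, after which R2C2 would have to be in {3,4,5,6,7,8,9} for the 27 across but in {2} for the 10 down — contradiction. If R1C2 = 9: that forces R1C3 = 8, R1C4 = 5, after which R2C2 would have to be in {3,4,5,6,7,8,9} for the 27 across but in {1} for the 10 down — contradiction. So R1C2 = 7.
R2C2 = 10 − 7 = 3 completes the 10 down.
Nothing is forced directly, so branch on R2C4, whose candidates are 8 or 9. If R2C4 = 8: then R1C4 would have to be in {5,8,9} for the 29 across but in {6} for the 14 down — contradiction. So R2C4 = 9.
R1C4 = 14 − 9 = 5 completes the 14 down.
R2C3 = 8: the only remaining digit allowed by both the 27 across and the 17 down.
R1C3 = 17 − 8 = 9 completes the 17 down.
R2C1 = 27 − 20 = 7 completes the 27 across.
R1C1 = 29 − 21 = 8 completes the 29 across.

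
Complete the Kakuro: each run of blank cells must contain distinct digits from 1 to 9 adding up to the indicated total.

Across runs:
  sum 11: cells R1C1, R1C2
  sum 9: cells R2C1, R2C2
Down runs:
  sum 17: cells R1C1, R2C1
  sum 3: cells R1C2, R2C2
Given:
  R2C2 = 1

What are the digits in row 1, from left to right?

17 in 2 cells must be {8,9}; 3 in 2 cells must be {1,2}.
R1C2 = 3 − 1 = 2 completes the 3 down.
R2C1 = 9 − 1 = 8 completes the 9 across.
R1C1 = 11 − 2 = 9 completes the 11 across.

9 2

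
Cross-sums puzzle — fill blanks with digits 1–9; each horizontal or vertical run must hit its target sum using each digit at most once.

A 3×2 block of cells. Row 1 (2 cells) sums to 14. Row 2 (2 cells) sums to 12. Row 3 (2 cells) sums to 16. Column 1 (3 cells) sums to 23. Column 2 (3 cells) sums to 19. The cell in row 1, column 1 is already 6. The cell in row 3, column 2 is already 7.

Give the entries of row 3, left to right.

9 7

16 in 2 cells must be {7,9}; 23 in 3 cells must be {6,8,9}.
(1,2) = 14 − 6 = 8 completes the 14 across.
(2,2) = 19 − 15 = 4 completes the 19 down.
(3,1) = 16 − 7 = 9 completes the 16 across.
(2,1) = 12 − 4 = 8 completes the 12 across.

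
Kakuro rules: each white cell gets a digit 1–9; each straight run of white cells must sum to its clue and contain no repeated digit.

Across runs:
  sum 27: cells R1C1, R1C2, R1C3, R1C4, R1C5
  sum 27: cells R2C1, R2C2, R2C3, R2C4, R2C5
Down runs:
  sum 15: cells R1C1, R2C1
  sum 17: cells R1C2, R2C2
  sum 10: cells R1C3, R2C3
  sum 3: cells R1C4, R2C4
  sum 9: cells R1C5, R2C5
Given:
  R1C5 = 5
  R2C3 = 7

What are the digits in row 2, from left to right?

6 9 7 1 4

17 in 2 cells must be {8,9}; 3 in 2 cells must be {1,2}.
R1C3 = 10 − 7 = 3 completes the 10 down.
R1C4 = 2: the only remaining digit allowed by both the 27 across and the 3 down.
R2C4 = 3 − 2 = 1 completes the 3 down.
R2C5 = 9 − 5 = 4 completes the 9 down.
R2C2 = 9: the only remaining digit allowed by both the 27 across and the 17 down.
R1C2 = 17 − 9 = 8 completes the 17 down.
R2C1 = 27 − 21 = 6 completes the 27 across.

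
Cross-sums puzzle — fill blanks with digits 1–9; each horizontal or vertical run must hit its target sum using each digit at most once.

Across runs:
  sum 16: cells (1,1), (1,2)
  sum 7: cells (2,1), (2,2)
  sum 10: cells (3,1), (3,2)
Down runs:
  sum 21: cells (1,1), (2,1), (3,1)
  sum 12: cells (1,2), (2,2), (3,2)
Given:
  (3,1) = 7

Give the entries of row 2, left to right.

5 2

16 in 2 cells must be {7,9}.
(1,1) = 9: the only remaining digit allowed by both the 16 across and the 21 down.
(1,2) = 16 − 9 = 7 completes the 16 across.
(2,1) = 21 − 16 = 5 completes the 21 down.
(2,2) = 7 − 5 = 2 completes the 7 across.
(3,2) = 10 − 7 = 3 completes the 10 across.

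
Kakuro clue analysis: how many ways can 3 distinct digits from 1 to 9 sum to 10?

4

3 distinct digits from 1–9 sum between 6 and 24.
Enumerating: {1,2,7}, {1,3,6}, {1,4,5}, {2,3,5}.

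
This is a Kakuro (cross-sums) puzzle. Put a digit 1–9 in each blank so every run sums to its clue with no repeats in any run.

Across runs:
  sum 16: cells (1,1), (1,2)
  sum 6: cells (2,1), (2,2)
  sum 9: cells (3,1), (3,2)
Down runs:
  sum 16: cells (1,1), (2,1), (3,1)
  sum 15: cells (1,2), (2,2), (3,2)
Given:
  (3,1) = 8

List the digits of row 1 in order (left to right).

16 in 2 cells must be {7,9}.
Given what's placed, (1,1) must be 7 to fit the 16 across and 16 down.
(1,2) = 16 − 7 = 9 completes the 16 across.
(2,1) = 16 − 15 = 1 completes the 16 down.
(2,2) = 6 − 1 = 5 completes the 6 across.
(3,2) = 9 − 8 = 1 completes the 9 across.

7 9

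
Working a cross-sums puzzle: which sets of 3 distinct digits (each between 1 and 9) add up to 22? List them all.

{5,8,9}; {6,7,9}

3 distinct digits from 1–9 sum between 6 and 24.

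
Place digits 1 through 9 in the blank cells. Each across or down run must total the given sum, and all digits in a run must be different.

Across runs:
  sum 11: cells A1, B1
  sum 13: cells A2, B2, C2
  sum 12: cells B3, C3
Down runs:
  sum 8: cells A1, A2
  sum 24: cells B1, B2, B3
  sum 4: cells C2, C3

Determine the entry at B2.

7

24 in 3 cells must be {7,8,9}; 4 in 2 cells must be {1,3}.
The 12 across and the 4 down share only 3, so C3 = 3.
C2 = 4 − 3 = 1 completes the 4 down.
B3 = 12 − 3 = 9 completes the 12 across.
No cell is forced outright now. B1 can only be 7 or 8 (the digits allowed by both its 11 across and its 24 down). If B1 = 7: then A1 would have to be in {4} for the 11 across but in {1,2,3,5,6,7} for the 8 down — contradiction. So B1 = 8.
A1 = 11 − 8 = 3 completes the 11 across.
A2 = 8 − 3 = 5 completes the 8 down.
B2 = 13 − 6 = 7 completes the 13 across.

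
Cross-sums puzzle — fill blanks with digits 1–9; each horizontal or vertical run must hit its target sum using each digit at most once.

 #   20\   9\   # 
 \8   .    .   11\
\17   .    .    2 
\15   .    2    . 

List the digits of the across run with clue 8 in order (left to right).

7 1

R2C2 = 6: the only remaining digit allowed by both the 17 across and the 9 down.
R3C3 = 11 − 2 = 9 completes the 11 down.
R1C2 = 9 − 8 = 1 completes the 9 down.
R2C1 = 17 − 8 = 9 completes the 17 across.
R3C1 = 15 − 11 = 4 completes the 15 across.
R1C1 = 8 − 1 = 7 completes the 8 across.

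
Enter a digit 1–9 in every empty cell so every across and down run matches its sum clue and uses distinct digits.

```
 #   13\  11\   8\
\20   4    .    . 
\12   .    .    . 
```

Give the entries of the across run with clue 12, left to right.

9 2 1

R1C3 = 7: the only remaining digit allowed by both the 20 across and the 8 down.
R2C1 = 13 − 4 = 9 completes the 13 down.
Given what's placed, R2C2 must be 2 to fit the 12 across and 11 down.
R2C3 = 12 − 11 = 1 completes the 12 across.
R1C2 = 20 − 11 = 9 completes the 20 across.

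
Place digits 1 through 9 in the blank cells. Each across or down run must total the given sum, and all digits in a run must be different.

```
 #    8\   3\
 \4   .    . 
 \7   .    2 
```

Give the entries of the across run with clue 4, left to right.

3, 1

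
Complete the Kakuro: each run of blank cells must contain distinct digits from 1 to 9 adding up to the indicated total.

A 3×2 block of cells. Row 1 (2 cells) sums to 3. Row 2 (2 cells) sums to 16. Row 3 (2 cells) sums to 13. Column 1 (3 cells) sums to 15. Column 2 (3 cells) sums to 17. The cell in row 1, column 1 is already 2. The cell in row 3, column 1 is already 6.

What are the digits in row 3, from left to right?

3 in 2 cells must be {1,2}; 16 in 2 cells must be {7,9}.
(1,2) = 3 − 2 = 1 completes the 3 across.
(2,1) = 15 − 8 = 7 completes the 15 down.
(2,2) = 16 − 7 = 9 completes the 16 across.
(3,2) = 13 − 6 = 7 completes the 13 across.

6 7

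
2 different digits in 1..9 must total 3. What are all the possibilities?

2 distinct digits from 1–9 sum between 3 and 17.
Only one set works: {1,2}.

{1,2}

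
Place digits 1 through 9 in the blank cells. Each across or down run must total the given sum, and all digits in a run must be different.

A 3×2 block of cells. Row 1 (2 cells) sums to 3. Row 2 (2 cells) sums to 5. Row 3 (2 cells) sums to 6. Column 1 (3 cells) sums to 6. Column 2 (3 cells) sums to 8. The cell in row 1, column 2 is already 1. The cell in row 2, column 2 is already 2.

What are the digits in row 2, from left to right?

3 in 2 cells must be {1,2}; 6 in 3 cells must be {1,2,3}.
(1,1) = 3 − 1 = 2 completes the 3 across.
(2,1) = 5 − 2 = 3 completes the 5 across.
(3,1) = 6 − 5 = 1 completes the 6 down.
(3,2) = 6 − 1 = 5 completes the 6 across.

3 2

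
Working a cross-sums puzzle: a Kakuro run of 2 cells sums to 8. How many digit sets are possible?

3

2 distinct digits from 1–9 sum between 3 and 17.
Enumerating: {1,7}, {2,6}, {3,5}.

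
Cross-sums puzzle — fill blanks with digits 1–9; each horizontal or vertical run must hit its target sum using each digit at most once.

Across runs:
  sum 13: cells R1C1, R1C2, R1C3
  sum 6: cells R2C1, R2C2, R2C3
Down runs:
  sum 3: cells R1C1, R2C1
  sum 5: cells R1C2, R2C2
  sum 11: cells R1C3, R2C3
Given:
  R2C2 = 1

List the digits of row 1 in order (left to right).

1 4 8

6 in 3 cells must be {1,2,3}; 3 in 2 cells must be {1,2}.
R1C2 = 5 − 1 = 4 completes the 5 down.
R2C1 = 2: the only remaining digit allowed by both the 6 across and the 3 down.
R2C3 = 6 − 3 = 3 completes the 6 across.
R1C1 = 3 − 2 = 1 completes the 3 down.
R1C3 = 13 − 5 = 8 completes the 13 across.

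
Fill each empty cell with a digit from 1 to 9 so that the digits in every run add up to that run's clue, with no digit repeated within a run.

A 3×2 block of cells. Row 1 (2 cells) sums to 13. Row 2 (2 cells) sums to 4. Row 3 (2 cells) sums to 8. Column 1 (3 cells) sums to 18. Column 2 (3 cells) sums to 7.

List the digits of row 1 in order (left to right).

9 4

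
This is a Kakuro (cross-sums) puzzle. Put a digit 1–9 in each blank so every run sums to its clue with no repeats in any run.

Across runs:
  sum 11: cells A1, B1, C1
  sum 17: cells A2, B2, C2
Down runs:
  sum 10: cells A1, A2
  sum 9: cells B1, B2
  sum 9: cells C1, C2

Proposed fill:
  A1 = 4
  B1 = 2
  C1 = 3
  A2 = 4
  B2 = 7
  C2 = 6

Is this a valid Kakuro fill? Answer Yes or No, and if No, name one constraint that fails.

No — the across run A1–C1 sums to 9, not 11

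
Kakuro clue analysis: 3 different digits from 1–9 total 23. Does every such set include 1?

The only way to make 23 from 3 distinct digits is {6,8,9}, which does not contain 1.

No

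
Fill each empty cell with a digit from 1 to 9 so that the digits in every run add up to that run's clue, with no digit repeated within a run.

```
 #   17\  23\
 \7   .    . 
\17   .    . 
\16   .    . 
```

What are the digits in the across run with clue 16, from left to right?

7 9

17 in 2 cells must be {8,9}; 16 in 2 cells must be {7,9}; 23 in 3 cells must be {6,8,9}.
The 7 across and the 23 down share only 6, so R1C2 = 6.
Given what's placed, R3C2 must be 9 to fit the 16 across and 23 down.
R1C1 = 7 − 6 = 1 completes the 7 across.
R2C1 = 9: the only remaining digit allowed by both the 17 across and the 17 down.
R2C2 = 17 − 9 = 8 completes the 17 across.
R3C1 = 16 − 9 = 7 completes the 16 across.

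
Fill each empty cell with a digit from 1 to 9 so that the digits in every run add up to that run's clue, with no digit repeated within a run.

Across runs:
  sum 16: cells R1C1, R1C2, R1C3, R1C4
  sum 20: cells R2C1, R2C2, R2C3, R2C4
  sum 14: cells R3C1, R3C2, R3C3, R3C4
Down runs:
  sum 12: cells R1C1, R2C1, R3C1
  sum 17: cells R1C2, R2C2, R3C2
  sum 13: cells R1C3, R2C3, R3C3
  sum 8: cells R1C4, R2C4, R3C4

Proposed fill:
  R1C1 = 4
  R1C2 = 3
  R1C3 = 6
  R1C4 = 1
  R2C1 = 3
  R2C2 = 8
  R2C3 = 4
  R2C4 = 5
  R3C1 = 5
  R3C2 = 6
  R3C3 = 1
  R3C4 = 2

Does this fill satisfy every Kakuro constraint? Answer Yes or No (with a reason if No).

No — the across run R1C1–R1C4 sums to 14, not 16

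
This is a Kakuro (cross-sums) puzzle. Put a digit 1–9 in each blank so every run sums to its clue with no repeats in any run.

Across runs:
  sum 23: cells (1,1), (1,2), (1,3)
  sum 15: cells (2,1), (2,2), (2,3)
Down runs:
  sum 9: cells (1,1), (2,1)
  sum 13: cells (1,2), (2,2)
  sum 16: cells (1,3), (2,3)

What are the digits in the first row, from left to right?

6 8 9

23 in 3 cells must be {6,8,9}; 16 in 2 cells must be {7,9}.
The 23 across and the 16 down share only 9, so (1,3) = 9.
(2,3) = 16 − 9 = 7 completes the 16 down.
Nothing is forced directly, so branch on (2,2), whose candidates are 5 or 6. If (2,2) = 6: then (1,2) would have to be in {6,8} for the 23 across but in {7} for the 13 down — contradiction. So (2,2) = 5.
(1,2) = 13 − 5 = 8 completes the 13 down.
(2,1) = 15 − 12 = 3 completes the 15 across.
(1,1) = 23 − 17 = 6 completes the 23 across.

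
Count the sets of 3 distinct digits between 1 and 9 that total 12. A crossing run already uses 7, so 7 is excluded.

5

3 distinct digits from 1–9 sum between 6 and 24.
Dropping sets that contain 7.
Enumerating: {1,2,9}, {1,3,8}, {1,5,6}, {2,4,6}, {3,4,5}.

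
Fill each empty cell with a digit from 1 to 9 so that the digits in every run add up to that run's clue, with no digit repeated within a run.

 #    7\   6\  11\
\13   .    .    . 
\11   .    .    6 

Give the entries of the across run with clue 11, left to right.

1, 4, 6

R1C3 = 11 − 6 = 5 completes the 11 down.
No cell is forced outright now. R1C2 can only be 1 or 2 (the digits allowed by both its 13 across and its 6 down). If R1C2 = 1: then R1C1 would have to be in {7} for the 13 across but in {1,2,3,4,5,6} for the 7 down — contradiction. So R1C2 = 2.
R1C1 = 13 − 7 = 6 completes the 13 across.
R2C1 = 7 − 6 = 1 completes the 7 down.
R2C2 = 11 − 7 = 4 completes the 11 across.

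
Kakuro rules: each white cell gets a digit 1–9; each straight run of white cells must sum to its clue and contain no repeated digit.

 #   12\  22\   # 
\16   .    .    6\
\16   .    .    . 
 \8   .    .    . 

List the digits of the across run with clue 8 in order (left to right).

2 5 1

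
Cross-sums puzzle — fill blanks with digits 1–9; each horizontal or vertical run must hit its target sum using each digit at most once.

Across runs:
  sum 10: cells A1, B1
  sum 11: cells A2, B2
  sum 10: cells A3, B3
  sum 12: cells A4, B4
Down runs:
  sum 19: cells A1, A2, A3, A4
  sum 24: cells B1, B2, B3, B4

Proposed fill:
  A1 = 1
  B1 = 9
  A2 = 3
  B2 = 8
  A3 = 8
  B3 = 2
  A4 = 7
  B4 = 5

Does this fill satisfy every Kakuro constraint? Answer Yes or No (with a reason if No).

Yes

Across: 1+9=10; 3+8=11; 8+2=10; 7+5=12. Down: 1+3+8+7=19; 9+8+2+5=24. No digit repeats within any run.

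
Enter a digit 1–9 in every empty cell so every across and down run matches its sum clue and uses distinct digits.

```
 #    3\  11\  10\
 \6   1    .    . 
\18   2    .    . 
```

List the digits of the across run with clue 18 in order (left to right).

6 in 3 cells must be {1,2,3}; 3 in 2 cells must be {1,2}.
Nothing is forced directly, so branch on R2C2, whose candidates are 7 or 9. If R2C2 = 7: then R1C2 would have to be in {2,3} for the 6 across but in {4} for the 11 down — contradiction. So R2C2 = 9.
R1C2 = 11 − 9 = 2 completes the 11 down.
R1C3 = 6 − 3 = 3 completes the 6 across.
R2C3 = 18 − 11 = 7 completes the 18 across.

2 9 7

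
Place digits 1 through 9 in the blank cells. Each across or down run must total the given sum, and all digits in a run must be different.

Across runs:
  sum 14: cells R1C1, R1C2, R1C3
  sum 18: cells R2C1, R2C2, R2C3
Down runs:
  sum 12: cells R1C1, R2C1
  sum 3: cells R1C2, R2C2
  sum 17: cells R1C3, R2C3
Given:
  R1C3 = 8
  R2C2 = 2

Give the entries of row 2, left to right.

3 in 2 cells must be {1,2}; 17 in 2 cells must be {8,9}.
R1C2 = 3 − 2 = 1 completes the 3 down.
R2C3 = 17 − 8 = 9 completes the 17 down.
R1C1 = 14 − 9 = 5 completes the 14 across.
R2C1 = 18 − 11 = 7 completes the 18 across.

7 2 9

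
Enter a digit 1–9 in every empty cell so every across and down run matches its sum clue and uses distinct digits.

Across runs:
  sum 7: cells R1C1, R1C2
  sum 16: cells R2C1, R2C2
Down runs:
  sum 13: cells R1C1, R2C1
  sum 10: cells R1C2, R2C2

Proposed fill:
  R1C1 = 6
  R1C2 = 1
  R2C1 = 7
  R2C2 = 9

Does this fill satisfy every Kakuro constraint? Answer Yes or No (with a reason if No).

Yes

Across: 6+1=7; 7+9=16. Down: 6+7=13; 1+9=10. No digit repeats within any run.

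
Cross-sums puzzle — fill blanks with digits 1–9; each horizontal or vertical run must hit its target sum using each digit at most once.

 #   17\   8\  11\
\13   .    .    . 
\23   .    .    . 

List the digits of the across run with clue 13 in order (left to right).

23 in 3 cells must be {6,8,9}; 17 in 2 cells must be {8,9}.
The 23 across and the 8 down share only 6, so R2C2 = 6.
R1C2 = 8 − 6 = 2 completes the 8 down.
Given what's placed, R1C1 must be 8 to fit the 13 across and 17 down.
R1C3 = 13 − 10 = 3 completes the 13 across.
R2C1 = 17 − 8 = 9 completes the 17 down.
R2C3 = 23 − 15 = 8 completes the 23 across.

8 2 3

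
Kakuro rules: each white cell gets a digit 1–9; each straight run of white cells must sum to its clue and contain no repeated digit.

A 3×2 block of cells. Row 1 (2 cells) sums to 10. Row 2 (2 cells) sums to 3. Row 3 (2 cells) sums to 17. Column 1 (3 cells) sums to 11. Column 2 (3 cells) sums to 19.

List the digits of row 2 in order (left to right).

1, 2

3 in 2 cells must be {1,2}; 17 in 2 cells must be {8,9}.
The 3 across and the 19 down share only 2, so (2,2) = 2.
The 17 across and the 11 down share only 8, so (3,1) = 8.
(3,2) = 17 − 8 = 9 completes the 17 across.
(1,2) = 19 − 11 = 8 completes the 19 down.
(2,1) = 3 − 2 = 1 completes the 3 across.
(1,1) = 10 − 8 = 2 completes the 10 across.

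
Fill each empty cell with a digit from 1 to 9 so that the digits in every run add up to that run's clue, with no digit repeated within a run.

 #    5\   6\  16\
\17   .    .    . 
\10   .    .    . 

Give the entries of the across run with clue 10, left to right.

2, 1, 7

16 in 2 cells must be {7,9}.
The 10 across and the 16 down share only 7, so R2C3 = 7.
R1C3 = 16 − 7 = 9 completes the 16 down.
Nothing is forced directly, so branch on R2C1, whose candidates are 1 or 2. If R2C1 = 1: then R1C1 would have to be in {1,2,3,5,6,7} for the 17 across but in {4} for the 5 down — contradiction. So R2C1 = 2.
R1C1 = 5 − 2 = 3 completes the 5 down.
R1C2 = 17 − 12 = 5 completes the 17 across.
R2C2 = 10 − 9 = 1 completes the 10 across.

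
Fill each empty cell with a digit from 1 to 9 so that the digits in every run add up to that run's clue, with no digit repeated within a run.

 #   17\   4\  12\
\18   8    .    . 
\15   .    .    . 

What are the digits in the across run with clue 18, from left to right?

8 3 7

17 in 2 cells must be {8,9}; 4 in 2 cells must be {1,3}.
R2C1 = 17 − 8 = 9 completes the 17 down.
R2C2 = 1: the only remaining digit allowed by both the 15 across and the 4 down.
R2C3 = 15 − 10 = 5 completes the 15 across.
R1C2 = 4 − 1 = 3 completes the 4 down.
R1C3 = 18 − 11 = 7 completes the 18 across.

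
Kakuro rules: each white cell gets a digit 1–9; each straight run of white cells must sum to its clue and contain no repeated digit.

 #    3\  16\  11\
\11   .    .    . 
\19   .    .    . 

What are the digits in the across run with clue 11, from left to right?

3 in 2 cells must be {1,2}; 16 in 2 cells must be {7,9}.
The 11 across and the 16 down share only 7, so R1C2 = 7.
Given what's placed, R1C3 must be 3 to fit the 11 across and 11 down.
R2C1 = 2: only digit in both the 19-across and 3-down candidate sets.
R2C2 = 16 − 7 = 9 completes the 16 down.
R2C3 = 19 − 11 = 8 completes the 19 across.
R1C1 = 11 − 10 = 1 completes the 11 across.

1, 7, 3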